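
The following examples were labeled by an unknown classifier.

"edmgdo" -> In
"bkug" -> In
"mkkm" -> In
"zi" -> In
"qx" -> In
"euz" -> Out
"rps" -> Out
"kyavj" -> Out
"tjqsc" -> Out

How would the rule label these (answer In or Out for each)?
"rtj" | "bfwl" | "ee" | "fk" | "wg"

The distinguishing property — even length — holds for all the 'In' cases and none of the 'Out' cases.
"rtj": length 3, doesn't qualify → Out.
"bfwl": length 4, passes → In.
"ee": length 2, passes → In.
"fk": length 2, passes → In.
"wg": length 2, passes → In.

Out, In, In, In, In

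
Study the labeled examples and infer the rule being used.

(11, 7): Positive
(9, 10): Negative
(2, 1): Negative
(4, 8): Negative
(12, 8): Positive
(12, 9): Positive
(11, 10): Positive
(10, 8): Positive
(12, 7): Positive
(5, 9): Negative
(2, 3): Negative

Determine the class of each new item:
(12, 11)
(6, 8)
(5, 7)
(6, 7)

Every 'Positive' example satisfies: first ≥ 10. None of the 'Negative' examples do.
(12, 11) — first 12, hence Positive. (6, 8) — first 6, hence Negative. (5, 7) — first 5, hence Negative. (6, 7) — first 6, hence Negative.

Positive, Negative, Negative, Negative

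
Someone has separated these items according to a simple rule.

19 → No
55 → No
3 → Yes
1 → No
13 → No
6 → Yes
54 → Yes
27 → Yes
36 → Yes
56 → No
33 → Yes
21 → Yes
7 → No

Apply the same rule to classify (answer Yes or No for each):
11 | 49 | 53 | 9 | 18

The common property of the 'Yes' items is: multiple of 3. No 'No' item has it.
11: 11 = 3·3 + 2 — doesn't match, so No.
49: 49 = 3·16 + 1 — doesn't match, so No.
53: 53 = 3·17 + 2 — doesn't match, so No.
9: 9 = 3·3 — meets the rule, so Yes.
18: 18 = 3·6 — meets the rule, so Yes.

No, No, No, Yes, Yes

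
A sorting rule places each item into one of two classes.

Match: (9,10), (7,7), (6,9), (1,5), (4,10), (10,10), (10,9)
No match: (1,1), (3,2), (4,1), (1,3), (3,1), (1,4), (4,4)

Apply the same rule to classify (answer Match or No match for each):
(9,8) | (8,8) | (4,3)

Match, Match, No match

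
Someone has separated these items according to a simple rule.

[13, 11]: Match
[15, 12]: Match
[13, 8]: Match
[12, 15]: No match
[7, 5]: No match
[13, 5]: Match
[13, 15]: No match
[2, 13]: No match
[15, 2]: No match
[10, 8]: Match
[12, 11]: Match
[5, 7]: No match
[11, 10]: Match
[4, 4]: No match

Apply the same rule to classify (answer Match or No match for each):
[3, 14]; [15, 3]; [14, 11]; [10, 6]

No match, Match, Match, No match

A rule that fits every label: first > second AND sum ≥ 18 — true of each 'Match' example, false of each 'No match' one.
[3, 14]: No match (3 < 14, 3+14 = 17). [15, 3]: Match (15 > 3, 15+3 = 18). [14, 11]: Match (14 > 11, 14+11 = 25). [10, 6]: No match (10 > 6, 10+6 = 16).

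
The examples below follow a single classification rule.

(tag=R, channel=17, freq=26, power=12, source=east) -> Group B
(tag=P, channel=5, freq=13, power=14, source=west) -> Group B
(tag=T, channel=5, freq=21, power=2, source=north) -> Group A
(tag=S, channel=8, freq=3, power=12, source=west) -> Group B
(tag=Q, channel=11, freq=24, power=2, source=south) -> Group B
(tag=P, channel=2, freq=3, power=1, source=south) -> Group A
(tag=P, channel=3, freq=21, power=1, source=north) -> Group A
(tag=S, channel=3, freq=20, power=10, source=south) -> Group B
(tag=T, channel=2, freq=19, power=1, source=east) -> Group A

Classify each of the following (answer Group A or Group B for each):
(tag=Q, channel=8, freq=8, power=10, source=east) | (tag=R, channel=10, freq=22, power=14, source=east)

Group B, Group B

Every 'Group A' example satisfies: tag is T OR power = 1. None of the 'Group B' examples do.
(tag=Q, channel=8, freq=8, power=10, source=east) — tag is Q, power = 10, hence Group B. (tag=R, channel=10, freq=22, power=14, source=east) — tag is R, power = 14, hence Group B.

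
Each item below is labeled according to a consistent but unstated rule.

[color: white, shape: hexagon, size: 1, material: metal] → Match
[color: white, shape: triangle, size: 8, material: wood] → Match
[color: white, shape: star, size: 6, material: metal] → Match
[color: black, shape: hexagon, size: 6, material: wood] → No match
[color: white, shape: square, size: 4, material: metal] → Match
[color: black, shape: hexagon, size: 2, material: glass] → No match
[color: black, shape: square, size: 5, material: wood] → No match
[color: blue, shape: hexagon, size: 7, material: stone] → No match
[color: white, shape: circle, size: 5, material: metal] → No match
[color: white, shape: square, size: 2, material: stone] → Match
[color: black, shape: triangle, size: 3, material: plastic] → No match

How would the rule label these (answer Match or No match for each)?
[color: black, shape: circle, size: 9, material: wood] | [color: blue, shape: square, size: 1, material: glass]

Every 'Match' example satisfies: color is white AND size ≠ 5. None of the 'No match' examples do.
[color: black, shape: circle, size: 9, material: wood] — color is black, size = 9, hence No match.
[color: blue, shape: square, size: 1, material: glass] — color is blue, size = 1, hence No match.

No match, No match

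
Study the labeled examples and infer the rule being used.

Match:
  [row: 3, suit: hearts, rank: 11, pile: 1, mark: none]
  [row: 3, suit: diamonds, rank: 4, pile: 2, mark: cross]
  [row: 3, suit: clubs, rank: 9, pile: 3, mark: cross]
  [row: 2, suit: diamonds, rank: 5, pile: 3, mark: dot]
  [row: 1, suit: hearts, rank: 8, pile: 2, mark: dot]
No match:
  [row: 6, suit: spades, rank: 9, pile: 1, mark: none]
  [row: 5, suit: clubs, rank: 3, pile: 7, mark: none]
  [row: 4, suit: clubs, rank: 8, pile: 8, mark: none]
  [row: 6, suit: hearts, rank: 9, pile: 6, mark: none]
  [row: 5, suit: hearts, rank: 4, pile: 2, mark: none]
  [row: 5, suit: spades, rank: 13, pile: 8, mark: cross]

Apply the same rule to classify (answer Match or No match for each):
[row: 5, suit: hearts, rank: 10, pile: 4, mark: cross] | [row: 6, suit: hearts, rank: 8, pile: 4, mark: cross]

No match, No match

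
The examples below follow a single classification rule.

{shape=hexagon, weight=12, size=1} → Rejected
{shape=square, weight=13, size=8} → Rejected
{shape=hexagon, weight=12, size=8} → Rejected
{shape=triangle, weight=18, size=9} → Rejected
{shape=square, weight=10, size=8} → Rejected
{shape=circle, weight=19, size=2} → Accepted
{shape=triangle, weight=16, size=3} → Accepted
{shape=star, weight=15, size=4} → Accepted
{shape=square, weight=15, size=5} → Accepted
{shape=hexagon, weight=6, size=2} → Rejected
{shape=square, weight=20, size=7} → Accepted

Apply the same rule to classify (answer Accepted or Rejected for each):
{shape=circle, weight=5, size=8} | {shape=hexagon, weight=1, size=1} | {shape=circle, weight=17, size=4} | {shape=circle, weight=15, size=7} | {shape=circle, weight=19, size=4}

Rejected, Rejected, Accepted, Accepted, Accepted

A rule that fits every label: size ≤ 7 AND weight ≥ 13 — true of each 'Accepted' example, false of each 'Rejected' one.
Rejected: {shape=circle, weight=5, size=8}, since size = 8, weight = 5.
Rejected: {shape=hexagon, weight=1, size=1}, since size = 1, weight = 1.
Accepted: {shape=circle, weight=17, size=4}, since size = 4, weight = 17.
Accepted: {shape=circle, weight=15, size=7}, since size = 7, weight = 15.
Accepted: {shape=circle, weight=19, size=4}, since size = 4, weight = 19.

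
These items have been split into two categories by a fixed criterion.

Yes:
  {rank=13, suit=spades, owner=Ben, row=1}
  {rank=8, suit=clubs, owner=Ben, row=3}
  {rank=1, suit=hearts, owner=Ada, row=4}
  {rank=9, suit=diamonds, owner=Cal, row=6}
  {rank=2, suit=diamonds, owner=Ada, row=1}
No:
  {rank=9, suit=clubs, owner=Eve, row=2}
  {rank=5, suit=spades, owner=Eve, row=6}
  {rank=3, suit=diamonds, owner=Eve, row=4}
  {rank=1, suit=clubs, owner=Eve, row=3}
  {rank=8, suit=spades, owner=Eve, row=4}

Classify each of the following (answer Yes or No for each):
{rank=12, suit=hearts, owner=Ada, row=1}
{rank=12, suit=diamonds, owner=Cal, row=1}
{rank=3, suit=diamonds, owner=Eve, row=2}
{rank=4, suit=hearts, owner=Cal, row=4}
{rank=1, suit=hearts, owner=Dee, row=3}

Yes, Yes, No, Yes, Yes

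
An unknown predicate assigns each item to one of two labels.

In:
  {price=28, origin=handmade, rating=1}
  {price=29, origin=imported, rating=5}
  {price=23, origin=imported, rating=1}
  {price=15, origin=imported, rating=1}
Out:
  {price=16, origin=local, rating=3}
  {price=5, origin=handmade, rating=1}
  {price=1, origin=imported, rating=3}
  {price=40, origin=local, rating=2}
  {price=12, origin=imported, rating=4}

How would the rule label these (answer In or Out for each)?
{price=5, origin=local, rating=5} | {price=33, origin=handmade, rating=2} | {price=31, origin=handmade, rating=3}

Out, In, In

The common property of the 'In' items is: origin is not local AND price ≥ 15. No 'Out' item has it.
{price=5, origin=local, rating=5} — origin is local, price = 5, hence Out. {price=33, origin=handmade, rating=2} — origin is handmade, price = 33, hence In. {price=31, origin=handmade, rating=3} — origin is handmade, price = 31, hence In.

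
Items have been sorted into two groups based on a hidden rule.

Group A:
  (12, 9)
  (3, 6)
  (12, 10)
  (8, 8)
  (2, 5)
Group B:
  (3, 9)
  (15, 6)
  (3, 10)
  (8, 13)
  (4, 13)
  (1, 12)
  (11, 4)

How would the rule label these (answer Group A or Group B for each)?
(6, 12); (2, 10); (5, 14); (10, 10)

Group B, Group B, Group B, Group A

The common property of the 'Group A' items is: |first − second| ≤ 3. No 'Group B' item has it.
(6, 12) — |6−12| = 6, hence Group B.
(2, 10) — |2−10| = 8, hence Group B.
(5, 14) — |5−14| = 9, hence Group B.
(10, 10) — |10−10| = 0, hence Group A.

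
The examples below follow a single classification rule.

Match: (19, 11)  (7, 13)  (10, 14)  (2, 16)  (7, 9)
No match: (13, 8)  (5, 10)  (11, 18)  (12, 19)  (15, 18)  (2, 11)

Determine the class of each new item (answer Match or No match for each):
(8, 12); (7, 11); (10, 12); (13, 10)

Match, Match, Match, No match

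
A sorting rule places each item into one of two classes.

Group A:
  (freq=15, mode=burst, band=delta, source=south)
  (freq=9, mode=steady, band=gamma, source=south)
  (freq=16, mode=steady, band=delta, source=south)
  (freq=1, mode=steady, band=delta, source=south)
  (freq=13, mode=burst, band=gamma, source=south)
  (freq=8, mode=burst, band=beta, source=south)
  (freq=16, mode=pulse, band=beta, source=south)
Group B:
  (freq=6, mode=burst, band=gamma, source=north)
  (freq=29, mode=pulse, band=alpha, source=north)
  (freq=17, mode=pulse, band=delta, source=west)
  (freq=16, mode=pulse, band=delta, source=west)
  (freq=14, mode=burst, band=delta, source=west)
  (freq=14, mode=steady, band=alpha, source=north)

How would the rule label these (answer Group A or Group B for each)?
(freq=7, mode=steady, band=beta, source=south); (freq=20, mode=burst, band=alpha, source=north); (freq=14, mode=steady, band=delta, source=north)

Group A, Group B, Group B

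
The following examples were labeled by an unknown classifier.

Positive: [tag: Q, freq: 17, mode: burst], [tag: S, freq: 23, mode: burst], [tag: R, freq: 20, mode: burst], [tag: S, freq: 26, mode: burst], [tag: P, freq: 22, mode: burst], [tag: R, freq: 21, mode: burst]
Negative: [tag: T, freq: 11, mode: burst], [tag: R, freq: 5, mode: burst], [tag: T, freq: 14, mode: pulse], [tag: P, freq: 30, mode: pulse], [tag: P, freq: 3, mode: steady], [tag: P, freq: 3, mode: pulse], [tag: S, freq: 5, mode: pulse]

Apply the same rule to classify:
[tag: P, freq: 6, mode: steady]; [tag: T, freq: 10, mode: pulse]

Rule: mode is burst AND freq ≥ 14. This holds for each 'Positive' example and fails for each 'Negative' one.
[tag: P, freq: 6, mode: steady]: mode is steady, freq = 6 — doesn't qualify, so Negative.
[tag: T, freq: 10, mode: pulse]: mode is pulse, freq = 10 — doesn't qualify, so Negative.

Negative, Negative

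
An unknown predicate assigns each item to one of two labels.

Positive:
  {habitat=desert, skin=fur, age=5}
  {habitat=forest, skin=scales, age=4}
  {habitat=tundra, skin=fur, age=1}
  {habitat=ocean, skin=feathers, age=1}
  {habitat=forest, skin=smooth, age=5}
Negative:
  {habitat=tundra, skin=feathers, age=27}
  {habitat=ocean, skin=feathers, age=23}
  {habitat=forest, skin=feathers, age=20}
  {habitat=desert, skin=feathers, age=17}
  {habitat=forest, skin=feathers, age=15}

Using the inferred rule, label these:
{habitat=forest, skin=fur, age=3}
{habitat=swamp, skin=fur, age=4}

Positive, Positive

The pattern is that an item is 'Positive' exactly when: age ≤ 5.
{habitat=forest, skin=fur, age=3} — age = 3, hence Positive. {habitat=swamp, skin=fur, age=4} — age = 4, hence Positive.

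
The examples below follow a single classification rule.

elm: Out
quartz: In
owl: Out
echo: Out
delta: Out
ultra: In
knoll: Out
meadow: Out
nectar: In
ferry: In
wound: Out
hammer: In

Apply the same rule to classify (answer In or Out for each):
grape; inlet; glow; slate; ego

Checking candidate rules against both groups, what survives is: contains 'r'.
grape: In (has 'r').
inlet: Out (no 'r').
glow: Out (no 'r').
slate: Out (no 'r').
ego: Out (no 'r').

In, Out, Out, Out, Out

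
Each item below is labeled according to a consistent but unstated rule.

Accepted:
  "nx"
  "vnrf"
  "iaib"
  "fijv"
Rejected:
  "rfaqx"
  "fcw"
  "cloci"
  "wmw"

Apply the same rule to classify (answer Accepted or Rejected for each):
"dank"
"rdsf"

The pattern is that an item is 'Accepted' exactly when: even length.

Accepted, Accepted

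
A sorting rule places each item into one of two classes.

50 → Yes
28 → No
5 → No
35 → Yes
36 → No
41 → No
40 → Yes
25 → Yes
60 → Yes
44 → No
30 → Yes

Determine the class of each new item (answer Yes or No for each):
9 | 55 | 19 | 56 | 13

All 'Yes' examples share one property — multiple of 5 AND at least 25 — and every 'No' example lacks it.
9: 9 = 5·1 + 4, 9 < 25, does not satisfy this → No.
55: 55 = 5·11, 55 ≥ 25, satisfies this → Yes.
19: 19 = 5·3 + 4, 19 < 25, does not satisfy this → No.
56: 56 = 5·11 + 1, 56 ≥ 25, does not satisfy this → No.
13: 13 = 5·2 + 3, 13 < 25, does not satisfy this → No.

No, Yes, No, No, No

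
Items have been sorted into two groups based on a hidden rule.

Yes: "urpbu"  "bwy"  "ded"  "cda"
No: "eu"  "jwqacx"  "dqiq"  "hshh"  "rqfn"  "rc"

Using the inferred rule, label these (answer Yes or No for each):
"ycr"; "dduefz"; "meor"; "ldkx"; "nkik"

The distinguishing property — odd length — holds for all the 'Yes' cases and none of the 'No' cases.
"ycr" → length 3 → Yes. "dduefz" → length 6 → No. "meor" → length 4 → No. "ldkx" → length 4 → No. "nkik" → length 4 → No.

Yes, No, No, No, No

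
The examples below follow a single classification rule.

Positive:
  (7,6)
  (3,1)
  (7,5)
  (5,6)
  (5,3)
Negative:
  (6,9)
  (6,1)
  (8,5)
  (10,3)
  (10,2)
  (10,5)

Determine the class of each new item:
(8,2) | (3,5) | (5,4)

The classifier is using: first is odd.
(8,2) → first 8 → Negative. (3,5) → first 3 → Positive. (5,4) → first 5 → Positive.

Negative, Positive, Positive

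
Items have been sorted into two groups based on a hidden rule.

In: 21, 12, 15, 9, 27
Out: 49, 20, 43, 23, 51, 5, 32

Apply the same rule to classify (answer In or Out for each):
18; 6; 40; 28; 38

In, In, Out, Out, Out

The rule appears to be: multiple of 3 AND at most 27.
18: In (18 = 3·6, 18 ≤ 27). 6: In (6 = 3·2, 6 ≤ 27). 40: Out (40 = 3·13 + 1, 40 > 27). 28: Out (28 = 3·9 + 1, 28 > 27). 38: Out (38 = 3·12 + 2, 38 > 27).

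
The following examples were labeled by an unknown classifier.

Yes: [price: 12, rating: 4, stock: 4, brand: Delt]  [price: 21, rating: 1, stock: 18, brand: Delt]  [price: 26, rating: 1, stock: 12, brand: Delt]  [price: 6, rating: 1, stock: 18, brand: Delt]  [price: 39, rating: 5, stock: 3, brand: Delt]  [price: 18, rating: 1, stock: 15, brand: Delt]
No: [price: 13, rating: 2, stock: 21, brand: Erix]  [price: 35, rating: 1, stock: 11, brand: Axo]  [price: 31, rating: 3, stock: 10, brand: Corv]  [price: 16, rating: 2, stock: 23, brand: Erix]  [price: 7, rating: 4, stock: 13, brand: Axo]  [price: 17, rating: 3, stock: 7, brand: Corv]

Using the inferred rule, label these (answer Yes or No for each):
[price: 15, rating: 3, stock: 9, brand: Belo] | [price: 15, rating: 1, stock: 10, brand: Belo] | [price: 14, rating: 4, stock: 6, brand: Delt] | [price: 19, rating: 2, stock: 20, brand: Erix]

No, No, Yes, No

Checking candidate rules against both groups, what survives is: brand is Delt.
[price: 15, rating: 3, stock: 9, brand: Belo]: brand is Belo — does not fit, so No.
[price: 15, rating: 1, stock: 10, brand: Belo]: brand is Belo — does not fit, so No.
[price: 14, rating: 4, stock: 6, brand: Delt]: brand is Delt — satisfies this, so Yes.
[price: 19, rating: 2, stock: 20, brand: Erix]: brand is Erix — does not fit, so No.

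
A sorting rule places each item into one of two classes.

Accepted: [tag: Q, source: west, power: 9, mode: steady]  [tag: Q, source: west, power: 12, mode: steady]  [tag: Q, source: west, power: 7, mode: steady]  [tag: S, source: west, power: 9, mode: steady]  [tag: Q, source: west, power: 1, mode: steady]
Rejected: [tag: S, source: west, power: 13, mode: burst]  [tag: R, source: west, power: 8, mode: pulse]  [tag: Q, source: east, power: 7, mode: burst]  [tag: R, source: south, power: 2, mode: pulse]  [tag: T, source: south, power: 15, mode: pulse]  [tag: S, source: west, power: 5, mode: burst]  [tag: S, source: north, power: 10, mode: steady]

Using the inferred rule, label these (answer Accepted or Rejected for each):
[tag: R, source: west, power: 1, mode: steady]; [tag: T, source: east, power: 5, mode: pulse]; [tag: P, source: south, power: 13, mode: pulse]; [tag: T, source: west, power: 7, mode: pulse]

'Accepted' ⟺ mode is steady AND source is west.

Accepted, Rejected, Rejected, Rejected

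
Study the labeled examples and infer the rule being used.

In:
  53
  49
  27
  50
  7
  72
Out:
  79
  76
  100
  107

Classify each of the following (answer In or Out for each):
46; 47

The simplest hypothesis consistent with all the labels is: at most 72.
46: 46 ≤ 72, matches → In. 47: 47 ≤ 72, matches → In.

In, In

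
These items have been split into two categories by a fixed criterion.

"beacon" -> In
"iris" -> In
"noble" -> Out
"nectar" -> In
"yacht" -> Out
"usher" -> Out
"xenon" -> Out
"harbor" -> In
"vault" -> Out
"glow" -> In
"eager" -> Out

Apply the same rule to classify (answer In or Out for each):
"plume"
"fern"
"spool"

Rule: even length. This holds for each 'In' example and fails for each 'Out' one.
"plume": length 5 — does not satisfy this, so Out.
"fern": length 4 — matches, so In.
"spool": length 5 — does not satisfy this, so Out.

Out, In, Out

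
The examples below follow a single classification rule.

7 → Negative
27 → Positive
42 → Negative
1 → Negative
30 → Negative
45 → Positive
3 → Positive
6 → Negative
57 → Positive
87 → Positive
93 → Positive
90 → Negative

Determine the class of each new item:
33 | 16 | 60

Rule: ≡ 3 (mod 6). This holds for each 'Positive' example and fails for each 'Negative' one.
33: 33 mod 6 = 3, passes → Positive.
16: 16 mod 6 = 4, fails this test → Negative.
60: 60 mod 6 = 0, fails this test → Negative.

Positive, Negative, Negative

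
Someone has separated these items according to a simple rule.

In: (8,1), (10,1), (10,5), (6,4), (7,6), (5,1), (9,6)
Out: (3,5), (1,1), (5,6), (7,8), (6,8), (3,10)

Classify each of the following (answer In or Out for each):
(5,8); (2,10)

A rule that fits every label: first > second — true of each 'In' example, false of each 'Out' one.

Out, Out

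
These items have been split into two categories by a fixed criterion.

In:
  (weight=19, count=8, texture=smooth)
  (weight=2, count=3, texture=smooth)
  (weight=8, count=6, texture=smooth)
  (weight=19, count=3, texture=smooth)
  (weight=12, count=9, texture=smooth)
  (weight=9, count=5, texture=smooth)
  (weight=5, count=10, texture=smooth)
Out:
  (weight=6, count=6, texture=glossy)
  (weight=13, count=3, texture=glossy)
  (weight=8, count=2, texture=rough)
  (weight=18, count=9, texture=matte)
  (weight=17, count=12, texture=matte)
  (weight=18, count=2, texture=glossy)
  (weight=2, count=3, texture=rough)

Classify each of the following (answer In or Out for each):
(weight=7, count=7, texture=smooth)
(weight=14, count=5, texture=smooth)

In, In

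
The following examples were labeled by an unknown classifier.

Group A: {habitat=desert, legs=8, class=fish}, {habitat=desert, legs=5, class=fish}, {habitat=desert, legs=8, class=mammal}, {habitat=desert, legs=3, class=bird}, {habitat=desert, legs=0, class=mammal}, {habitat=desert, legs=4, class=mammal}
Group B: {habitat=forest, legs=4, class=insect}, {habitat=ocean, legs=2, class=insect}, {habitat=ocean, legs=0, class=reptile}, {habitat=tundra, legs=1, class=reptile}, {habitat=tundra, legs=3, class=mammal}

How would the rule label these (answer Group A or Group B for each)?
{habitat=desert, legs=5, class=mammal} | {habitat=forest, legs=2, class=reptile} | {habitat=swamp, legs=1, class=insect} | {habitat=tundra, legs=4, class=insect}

Group A, Group B, Group B, Group B

The pattern is that an item is 'Group A' exactly when: habitat is desert.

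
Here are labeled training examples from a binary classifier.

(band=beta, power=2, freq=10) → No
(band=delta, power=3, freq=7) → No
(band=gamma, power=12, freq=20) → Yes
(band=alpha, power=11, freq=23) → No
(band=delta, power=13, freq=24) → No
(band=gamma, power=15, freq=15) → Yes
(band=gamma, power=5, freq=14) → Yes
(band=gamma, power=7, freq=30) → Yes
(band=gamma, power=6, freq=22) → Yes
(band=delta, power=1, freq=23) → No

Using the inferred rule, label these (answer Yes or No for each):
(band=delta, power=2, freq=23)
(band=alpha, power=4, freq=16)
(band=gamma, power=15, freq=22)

Checking candidate rules against both groups, what survives is: band is gamma.
(band=delta, power=2, freq=23): No (band is delta).
(band=alpha, power=4, freq=16): No (band is alpha).
(band=gamma, power=15, freq=22): Yes (band is gamma).

No, No, Yes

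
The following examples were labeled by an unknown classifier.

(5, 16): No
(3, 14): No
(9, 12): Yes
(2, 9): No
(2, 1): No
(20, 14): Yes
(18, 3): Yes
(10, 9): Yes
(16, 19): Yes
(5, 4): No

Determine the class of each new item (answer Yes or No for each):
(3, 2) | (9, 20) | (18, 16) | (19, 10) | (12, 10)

The pattern is that an item is 'Yes' exactly when: first ≥ 9.
(3, 2) → first 3 → No. (9, 20) → first 9 → Yes. (18, 16) → first 18 → Yes. (19, 10) → first 19 → Yes. (12, 10) → first 12 → Yes.

No, Yes, Yes, Yes, Yes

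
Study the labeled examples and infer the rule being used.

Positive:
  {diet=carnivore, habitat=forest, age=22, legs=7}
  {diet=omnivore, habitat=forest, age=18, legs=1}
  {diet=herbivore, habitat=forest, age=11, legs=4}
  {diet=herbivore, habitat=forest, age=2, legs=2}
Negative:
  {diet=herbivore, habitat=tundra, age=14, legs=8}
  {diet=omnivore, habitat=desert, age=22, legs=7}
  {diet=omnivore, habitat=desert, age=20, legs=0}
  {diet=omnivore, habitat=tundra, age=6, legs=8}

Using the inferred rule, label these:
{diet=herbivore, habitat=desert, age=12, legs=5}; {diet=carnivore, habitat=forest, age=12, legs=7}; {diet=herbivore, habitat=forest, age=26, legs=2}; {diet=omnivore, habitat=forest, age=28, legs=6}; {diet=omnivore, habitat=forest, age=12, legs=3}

Negative, Positive, Positive, Positive, Positive

The classifier is using: habitat is forest.
Negative: {diet=herbivore, habitat=desert, age=12, legs=5}, since habitat is desert.
Positive: {diet=carnivore, habitat=forest, age=12, legs=7}, since habitat is forest.
Positive: {diet=herbivore, habitat=forest, age=26, legs=2}, since habitat is forest.
Positive: {diet=omnivore, habitat=forest, age=28, legs=6}, since habitat is forest.
Positive: {diet=omnivore, habitat=forest, age=12, legs=3}, since habitat is forest.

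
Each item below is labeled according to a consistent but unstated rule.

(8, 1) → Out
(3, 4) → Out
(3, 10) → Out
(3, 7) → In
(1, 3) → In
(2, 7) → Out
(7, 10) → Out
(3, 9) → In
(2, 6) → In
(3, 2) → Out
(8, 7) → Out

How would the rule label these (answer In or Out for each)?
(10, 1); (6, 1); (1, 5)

Checking candidate rules against both groups, what survives is: sum is even.
(10, 1): 10+1 = 11, does not satisfy this → Out.
(6, 1): 6+1 = 7, does not satisfy this → Out.
(1, 5): 1+5 = 6, has this property → In.

Out, Out, In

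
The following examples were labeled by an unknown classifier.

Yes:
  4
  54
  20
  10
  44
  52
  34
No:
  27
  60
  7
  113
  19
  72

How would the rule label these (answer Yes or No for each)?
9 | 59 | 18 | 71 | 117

The pattern is that an item is 'Yes' exactly when: even AND at most 54.
9 — 9 is odd, 9 ≤ 54, hence No. 59 — 59 is odd, 59 > 54, hence No. 18 — 18 is even, 18 ≤ 54, hence Yes. 71 — 71 is odd, 71 > 54, hence No. 117 — 117 is odd, 117 > 54, hence No.

No, No, Yes, No, No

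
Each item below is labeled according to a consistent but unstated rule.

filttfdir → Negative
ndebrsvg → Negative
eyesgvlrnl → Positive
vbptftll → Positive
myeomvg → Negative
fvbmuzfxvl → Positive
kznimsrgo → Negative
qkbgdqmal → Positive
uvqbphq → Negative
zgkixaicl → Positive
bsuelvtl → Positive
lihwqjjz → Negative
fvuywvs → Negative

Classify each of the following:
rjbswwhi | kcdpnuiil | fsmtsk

All 'Positive' examples share one property — ends with 'l' — and every 'Negative' example lacks it.
Negative: rjbswwhi, since ends with 'i'.
Positive: kcdpnuiil, since ends with 'l'.
Negative: fsmtsk, since ends with 'k'.

Negative, Positive, Negative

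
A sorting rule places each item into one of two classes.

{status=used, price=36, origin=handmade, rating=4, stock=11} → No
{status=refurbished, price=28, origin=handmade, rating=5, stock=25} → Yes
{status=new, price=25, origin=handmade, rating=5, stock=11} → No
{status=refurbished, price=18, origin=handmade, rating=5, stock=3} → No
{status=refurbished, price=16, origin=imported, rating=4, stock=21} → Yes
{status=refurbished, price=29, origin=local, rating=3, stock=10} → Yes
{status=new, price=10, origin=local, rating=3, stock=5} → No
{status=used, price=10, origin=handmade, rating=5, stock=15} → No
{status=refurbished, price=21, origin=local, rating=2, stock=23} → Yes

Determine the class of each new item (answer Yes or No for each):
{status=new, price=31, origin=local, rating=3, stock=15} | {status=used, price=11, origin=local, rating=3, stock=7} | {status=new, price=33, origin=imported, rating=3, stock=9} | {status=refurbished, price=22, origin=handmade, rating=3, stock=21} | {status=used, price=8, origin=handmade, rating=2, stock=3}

No, No, No, Yes, No

All 'Yes' examples share one property — status is refurbished AND stock ≥ 5 — and every 'No' example lacks it.
{status=new, price=31, origin=local, rating=3, stock=15} → status is new, stock = 15 → No. {status=used, price=11, origin=local, rating=3, stock=7} → status is used, stock = 7 → No. {status=new, price=33, origin=imported, rating=3, stock=9} → status is new, stock = 9 → No. {status=refurbished, price=22, origin=handmade, rating=3, stock=21} → status is refurbished, stock = 21 → Yes. {status=used, price=8, origin=handmade, rating=2, stock=3} → status is used, stock = 3 → No.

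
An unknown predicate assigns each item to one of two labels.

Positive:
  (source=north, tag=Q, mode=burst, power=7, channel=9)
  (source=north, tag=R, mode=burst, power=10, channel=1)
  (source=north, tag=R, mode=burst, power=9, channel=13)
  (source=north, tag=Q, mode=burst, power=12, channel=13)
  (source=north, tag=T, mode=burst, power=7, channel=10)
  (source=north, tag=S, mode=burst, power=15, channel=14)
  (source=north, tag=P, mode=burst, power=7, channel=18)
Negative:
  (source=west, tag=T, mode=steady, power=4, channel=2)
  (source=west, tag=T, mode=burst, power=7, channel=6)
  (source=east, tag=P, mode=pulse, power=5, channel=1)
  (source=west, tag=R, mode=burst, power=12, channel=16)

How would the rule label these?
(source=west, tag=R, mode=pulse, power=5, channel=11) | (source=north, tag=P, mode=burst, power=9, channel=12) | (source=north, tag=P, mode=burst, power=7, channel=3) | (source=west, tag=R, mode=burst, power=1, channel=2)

Negative, Positive, Positive, Negative

Looking at the examples, the only property every 'Positive' case has and every 'Negative' case lacks is: source is north.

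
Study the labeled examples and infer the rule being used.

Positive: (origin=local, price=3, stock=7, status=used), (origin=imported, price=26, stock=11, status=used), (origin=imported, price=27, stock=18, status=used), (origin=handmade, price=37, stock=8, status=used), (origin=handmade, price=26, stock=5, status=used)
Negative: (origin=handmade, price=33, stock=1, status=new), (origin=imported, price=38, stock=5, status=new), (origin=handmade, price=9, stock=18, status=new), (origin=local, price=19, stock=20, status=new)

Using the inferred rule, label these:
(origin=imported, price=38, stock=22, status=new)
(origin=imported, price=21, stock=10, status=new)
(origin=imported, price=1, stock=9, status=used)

Negative, Negative, Positive

A rule that fits every label: status is used — true of each 'Positive' example, false of each 'Negative' one.
(origin=imported, price=38, stock=22, status=new): Negative (status is new).
(origin=imported, price=21, stock=10, status=new): Negative (status is new).
(origin=imported, price=1, stock=9, status=used): Positive (status is used).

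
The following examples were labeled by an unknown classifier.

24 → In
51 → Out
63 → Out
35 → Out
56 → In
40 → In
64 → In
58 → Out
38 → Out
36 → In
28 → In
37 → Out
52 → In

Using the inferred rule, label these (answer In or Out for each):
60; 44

In, In

Comparing the two groups points to one rule — multiple of 4.
60 → 60 = 4·15 → In.
44 → 44 = 4·11 → In.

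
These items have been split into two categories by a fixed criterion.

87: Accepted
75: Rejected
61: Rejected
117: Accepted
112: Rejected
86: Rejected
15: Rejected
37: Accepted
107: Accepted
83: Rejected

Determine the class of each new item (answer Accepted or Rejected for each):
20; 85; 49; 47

Rejected, Rejected, Rejected, Accepted

Checking candidate rules against both groups, what survives is: ends in digit 7.
Rejected: 20, since last digit 0. Rejected: 85, since last digit 5. Rejected: 49, since last digit 9. Accepted: 47, since last digit 7.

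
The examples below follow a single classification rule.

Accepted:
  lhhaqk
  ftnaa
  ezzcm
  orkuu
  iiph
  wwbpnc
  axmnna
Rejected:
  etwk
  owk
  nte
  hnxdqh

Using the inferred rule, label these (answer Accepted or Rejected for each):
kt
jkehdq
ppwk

Rejected, Rejected, Accepted

Every 'Accepted' example satisfies: has a double letter. None of the 'Rejected' examples do.
kt: Rejected (no doubled letter). jkehdq: Rejected (no doubled letter). ppwk: Accepted ('pp' doubled).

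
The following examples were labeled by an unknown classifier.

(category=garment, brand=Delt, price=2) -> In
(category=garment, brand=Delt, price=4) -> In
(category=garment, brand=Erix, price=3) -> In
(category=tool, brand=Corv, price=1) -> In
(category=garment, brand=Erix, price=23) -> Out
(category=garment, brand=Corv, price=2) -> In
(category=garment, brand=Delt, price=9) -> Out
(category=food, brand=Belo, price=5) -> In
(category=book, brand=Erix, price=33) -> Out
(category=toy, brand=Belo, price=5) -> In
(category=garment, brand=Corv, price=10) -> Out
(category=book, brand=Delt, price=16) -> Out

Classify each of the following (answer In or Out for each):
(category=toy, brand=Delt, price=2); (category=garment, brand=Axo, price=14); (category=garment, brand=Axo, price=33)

Every 'In' example satisfies: price ≤ 5. None of the 'Out' examples do.

In, Out, Out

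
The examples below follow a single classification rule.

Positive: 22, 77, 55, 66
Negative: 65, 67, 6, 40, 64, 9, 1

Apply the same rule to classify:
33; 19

The rule appears to be: multiple of 11.

Positive, Negative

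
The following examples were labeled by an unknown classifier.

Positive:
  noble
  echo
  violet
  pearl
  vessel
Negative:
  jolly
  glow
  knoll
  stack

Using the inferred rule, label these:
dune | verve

Positive, Positive

Every 'Positive' example satisfies: contains 'e'. None of the 'Negative' examples do.
dune: has 'e', qualifies → Positive. verve: has 'e', qualifies → Positive.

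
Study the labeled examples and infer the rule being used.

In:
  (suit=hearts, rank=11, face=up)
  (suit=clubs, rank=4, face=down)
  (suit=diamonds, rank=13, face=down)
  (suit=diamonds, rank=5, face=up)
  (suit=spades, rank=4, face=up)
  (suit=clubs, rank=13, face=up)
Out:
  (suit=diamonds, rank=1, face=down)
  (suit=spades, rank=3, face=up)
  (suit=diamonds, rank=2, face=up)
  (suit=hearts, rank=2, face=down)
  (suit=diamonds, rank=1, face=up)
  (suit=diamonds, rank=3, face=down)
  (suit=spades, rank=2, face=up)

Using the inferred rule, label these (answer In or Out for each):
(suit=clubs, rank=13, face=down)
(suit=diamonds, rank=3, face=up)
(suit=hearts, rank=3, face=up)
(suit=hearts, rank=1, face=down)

The common property of the 'In' items is: rank ≥ 4. No 'Out' item has it.

In, Out, Out, Out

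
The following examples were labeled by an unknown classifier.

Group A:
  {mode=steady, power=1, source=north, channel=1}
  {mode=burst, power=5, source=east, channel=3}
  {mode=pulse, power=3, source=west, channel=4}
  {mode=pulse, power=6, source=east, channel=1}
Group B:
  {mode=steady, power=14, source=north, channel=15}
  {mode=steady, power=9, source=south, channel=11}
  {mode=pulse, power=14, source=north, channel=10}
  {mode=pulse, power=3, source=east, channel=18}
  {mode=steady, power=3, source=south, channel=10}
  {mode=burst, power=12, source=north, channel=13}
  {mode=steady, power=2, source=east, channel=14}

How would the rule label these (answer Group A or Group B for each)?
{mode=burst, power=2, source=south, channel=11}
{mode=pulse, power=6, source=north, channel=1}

Group B, Group A

The common property of the 'Group A' items is: channel ≤ 4. No 'Group B' item has it.
{mode=burst, power=2, source=south, channel=11}: channel = 11 — fails this test, so Group B.
{mode=pulse, power=6, source=north, channel=1}: channel = 1 — qualifies, so Group A.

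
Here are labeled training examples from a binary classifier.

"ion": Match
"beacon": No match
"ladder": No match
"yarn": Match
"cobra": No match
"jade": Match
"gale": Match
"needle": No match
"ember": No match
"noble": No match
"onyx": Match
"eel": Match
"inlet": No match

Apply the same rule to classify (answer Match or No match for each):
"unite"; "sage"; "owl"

A rule that fits every label: length ≤ 4 — true of each 'Match' example, false of each 'No match' one.
"unite" → length 5 → No match. "sage" → length 4 → Match. "owl" → length 3 → Match.

No match, Match, Match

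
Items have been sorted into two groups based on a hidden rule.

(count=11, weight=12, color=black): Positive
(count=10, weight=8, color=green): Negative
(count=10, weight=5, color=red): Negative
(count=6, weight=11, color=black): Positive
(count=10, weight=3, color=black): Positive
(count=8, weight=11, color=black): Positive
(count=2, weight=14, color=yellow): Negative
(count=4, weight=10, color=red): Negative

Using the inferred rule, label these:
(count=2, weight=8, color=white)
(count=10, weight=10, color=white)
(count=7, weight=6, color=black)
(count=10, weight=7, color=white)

Negative, Negative, Positive, Negative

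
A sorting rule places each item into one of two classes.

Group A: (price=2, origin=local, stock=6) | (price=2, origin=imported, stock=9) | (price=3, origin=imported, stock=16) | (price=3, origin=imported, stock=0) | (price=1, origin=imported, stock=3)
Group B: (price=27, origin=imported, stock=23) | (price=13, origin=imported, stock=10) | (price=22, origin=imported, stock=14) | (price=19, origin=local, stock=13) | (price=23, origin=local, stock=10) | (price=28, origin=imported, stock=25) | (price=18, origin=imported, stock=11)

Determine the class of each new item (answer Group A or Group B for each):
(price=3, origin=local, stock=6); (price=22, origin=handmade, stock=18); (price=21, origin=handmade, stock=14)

Group A, Group B, Group B

A rule that fits every label: price ≤ 3 — true of each 'Group A' example, false of each 'Group B' one.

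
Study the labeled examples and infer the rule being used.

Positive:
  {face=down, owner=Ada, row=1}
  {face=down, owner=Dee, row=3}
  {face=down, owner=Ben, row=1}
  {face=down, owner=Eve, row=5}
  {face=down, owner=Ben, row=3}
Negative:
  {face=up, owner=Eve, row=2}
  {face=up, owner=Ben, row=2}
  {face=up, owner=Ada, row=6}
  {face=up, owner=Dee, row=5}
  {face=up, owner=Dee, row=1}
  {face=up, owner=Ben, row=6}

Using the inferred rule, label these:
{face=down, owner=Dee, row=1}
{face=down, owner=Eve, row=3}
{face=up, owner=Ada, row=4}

The pattern is that an item is 'Positive' exactly when: face is down.

Positive, Positive, Negative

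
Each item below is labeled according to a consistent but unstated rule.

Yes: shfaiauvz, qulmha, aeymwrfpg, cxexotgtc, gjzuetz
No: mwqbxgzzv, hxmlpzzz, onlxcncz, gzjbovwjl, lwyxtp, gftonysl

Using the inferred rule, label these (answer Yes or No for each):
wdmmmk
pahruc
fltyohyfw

No, Yes, No

The classifier is using: has ≥ 2 vowels.
No: wdmmmk, since 0 vowels. Yes: pahruc, since 2 vowels. No: fltyohyfw, since 1 vowel.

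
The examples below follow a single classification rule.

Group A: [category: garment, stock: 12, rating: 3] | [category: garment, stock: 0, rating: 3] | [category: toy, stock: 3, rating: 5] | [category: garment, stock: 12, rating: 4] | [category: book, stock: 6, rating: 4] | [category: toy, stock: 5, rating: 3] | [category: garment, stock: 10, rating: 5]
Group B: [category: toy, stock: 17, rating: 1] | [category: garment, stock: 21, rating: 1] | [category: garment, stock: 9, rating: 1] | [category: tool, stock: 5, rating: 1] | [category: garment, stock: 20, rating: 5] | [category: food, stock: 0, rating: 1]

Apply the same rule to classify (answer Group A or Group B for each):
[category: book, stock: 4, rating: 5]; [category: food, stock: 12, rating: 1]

Group A, Group B

Rule: rating ≥ 3 AND stock ≤ 12. This holds for each 'Group A' example and fails for each 'Group B' one.
Group A: [category: book, stock: 4, rating: 5], since rating = 5, stock = 4.
Group B: [category: food, stock: 12, rating: 1], since rating = 1, stock = 12.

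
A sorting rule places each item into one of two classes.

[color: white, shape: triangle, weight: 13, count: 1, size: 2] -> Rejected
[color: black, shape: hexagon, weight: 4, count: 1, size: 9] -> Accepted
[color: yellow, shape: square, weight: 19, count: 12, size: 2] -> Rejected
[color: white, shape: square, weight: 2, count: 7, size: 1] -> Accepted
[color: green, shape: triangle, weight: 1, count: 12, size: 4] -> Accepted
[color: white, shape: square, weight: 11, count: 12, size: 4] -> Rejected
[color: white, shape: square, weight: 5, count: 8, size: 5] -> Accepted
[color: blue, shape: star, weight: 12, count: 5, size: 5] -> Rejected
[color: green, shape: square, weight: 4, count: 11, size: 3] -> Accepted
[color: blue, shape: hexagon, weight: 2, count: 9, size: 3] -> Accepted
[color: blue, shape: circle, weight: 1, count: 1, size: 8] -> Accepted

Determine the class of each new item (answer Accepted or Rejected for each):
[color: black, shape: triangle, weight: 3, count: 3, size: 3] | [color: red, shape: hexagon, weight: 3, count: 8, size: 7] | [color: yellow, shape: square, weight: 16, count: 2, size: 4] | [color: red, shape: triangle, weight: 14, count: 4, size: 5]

Accepted, Accepted, Rejected, Rejected

Every 'Accepted' example satisfies: weight ≤ 5. None of the 'Rejected' examples do.
[color: black, shape: triangle, weight: 3, count: 3, size: 3]: weight = 3 — fits, so Accepted. [color: red, shape: hexagon, weight: 3, count: 8, size: 7]: weight = 3 — fits, so Accepted. [color: yellow, shape: square, weight: 16, count: 2, size: 4]: weight = 16 — does not pass, so Rejected. [color: red, shape: triangle, weight: 14, count: 4, size: 5]: weight = 14 — does not pass, so Rejected.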